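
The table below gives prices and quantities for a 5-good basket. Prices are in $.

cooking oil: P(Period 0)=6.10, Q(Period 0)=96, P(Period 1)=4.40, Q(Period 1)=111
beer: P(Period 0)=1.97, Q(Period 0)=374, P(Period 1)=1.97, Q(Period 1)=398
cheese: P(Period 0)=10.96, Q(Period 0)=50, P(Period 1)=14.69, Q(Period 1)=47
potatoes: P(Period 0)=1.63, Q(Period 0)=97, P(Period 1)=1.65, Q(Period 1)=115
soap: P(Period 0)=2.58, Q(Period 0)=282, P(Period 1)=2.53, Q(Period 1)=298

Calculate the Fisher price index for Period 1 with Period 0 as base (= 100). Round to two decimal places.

99.76

Laspeyres component (base-period weights):
ΣP(Period 1)Q(Period 0) = 4.40×96 + 1.97×374 + 14.69×50 + 1.65×97 + 2.53×282 = 422.4 + 736.78 + 734.5 + 160.05 + 713.46 = 2767.19
ΣP(Period 0)Q(Period 0) = 6.10×96 + 1.97×374 + 10.96×50 + 1.63×97 + 2.58×282 = 585.6 + 736.78 + 548 + 158.11 + 727.56 = 2756.05
L = 2767.19 / 2756.05 × 100 = 100.4042
Paasche component (current-period weights):
ΣP(Period 1)Q(Period 1) = 4.40×111 + 1.97×398 + 14.69×47 + 1.65×115 + 2.53×298 = 488.4 + 784.06 + 690.43 + 189.75 + 753.94 = 2906.58
ΣP(Period 0)Q(Period 1) = 6.10×111 + 1.97×398 + 10.96×47 + 1.63×115 + 2.58×298 = 677.1 + 784.06 + 515.12 + 187.45 + 768.84 = 2932.57
P = 2906.58 / 2932.57 × 100 = 99.1137
Fisher = √(L × P) = √(100.4042 × 99.1137) = 99.7569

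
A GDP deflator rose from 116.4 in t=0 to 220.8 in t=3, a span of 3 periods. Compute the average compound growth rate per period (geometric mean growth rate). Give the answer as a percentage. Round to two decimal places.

Growth factor = (220.8/116.4)^(1/3) = (1.896907)^(1/3) = 1.237890
Growth rate = 1.237890 − 1 = 0.237890 = 23.7890%

23.79%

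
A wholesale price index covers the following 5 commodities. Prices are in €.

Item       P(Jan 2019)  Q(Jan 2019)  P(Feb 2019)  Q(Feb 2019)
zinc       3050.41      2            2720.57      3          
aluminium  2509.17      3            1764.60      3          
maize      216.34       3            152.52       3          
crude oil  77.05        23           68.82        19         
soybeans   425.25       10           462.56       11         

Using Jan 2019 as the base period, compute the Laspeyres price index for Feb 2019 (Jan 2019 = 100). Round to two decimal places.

85.71

Laspeyres price index uses base-period quantities as weights.
ΣP(Feb 2019)·Q(Jan 2019) = 2720.57×2 + 1764.60×3 + 152.52×3 + 68.82×23 + 462.56×10 = 5441.14 + 5293.8 + 457.56 + 1582.86 + 4625.6 = 17400.96
ΣP(Jan 2019)·Q(Jan 2019) = 3050.41×2 + 2509.17×3 + 216.34×3 + 77.05×23 + 425.25×10 = 6100.82 + 7527.51 + 649.02 + 1772.15 + 4252.5 = 20302
Index = 17400.96 / 20302 × 100 = 85.7106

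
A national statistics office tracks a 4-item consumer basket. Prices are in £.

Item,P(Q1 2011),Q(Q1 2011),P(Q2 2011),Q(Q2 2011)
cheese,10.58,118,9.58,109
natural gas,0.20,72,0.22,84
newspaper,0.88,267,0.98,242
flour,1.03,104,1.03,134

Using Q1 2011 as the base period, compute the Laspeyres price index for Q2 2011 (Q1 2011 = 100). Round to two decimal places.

94.40

Laspeyres price index uses base-period quantities as weights.
ΣP(Q2 2011)·Q(Q1 2011) = 9.58×118 + 0.22×72 + 0.98×267 + 1.03×104 = 1130.44 + 15.84 + 261.66 + 107.12 = 1515.06
ΣP(Q1 2011)·Q(Q1 2011) = 10.58×118 + 0.20×72 + 0.88×267 + 1.03×104 = 1248.44 + 14.4 + 234.96 + 107.12 = 1604.92
Index = 1515.06 / 1604.92 × 100 = 94.4010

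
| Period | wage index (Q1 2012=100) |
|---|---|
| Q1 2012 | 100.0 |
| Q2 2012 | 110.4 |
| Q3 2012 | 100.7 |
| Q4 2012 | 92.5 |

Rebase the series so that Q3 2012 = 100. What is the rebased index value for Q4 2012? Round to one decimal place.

Rebased(Q4 2012) = 92.5 / 100.7 × 100 = 91.8570

91.9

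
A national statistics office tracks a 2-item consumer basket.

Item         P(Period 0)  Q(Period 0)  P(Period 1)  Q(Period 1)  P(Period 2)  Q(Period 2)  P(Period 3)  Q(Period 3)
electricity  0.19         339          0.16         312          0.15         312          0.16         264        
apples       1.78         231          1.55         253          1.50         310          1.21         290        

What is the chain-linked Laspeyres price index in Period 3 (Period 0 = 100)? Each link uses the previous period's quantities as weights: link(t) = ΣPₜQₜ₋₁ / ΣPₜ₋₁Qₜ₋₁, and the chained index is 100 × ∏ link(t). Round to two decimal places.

Link Period 0→Period 1:
ΣP(Period 1)Q(Period 0) = 0.16×339 + 1.55×231 = 54.24 + 358.05 = 412.29
ΣP(Period 0)Q(Period 0) = 0.19×339 + 1.78×231 = 64.41 + 411.18 = 475.59
link = 412.29/475.59 = 0.866902
Link Period 1→Period 2:
ΣP(Period 2)Q(Period 1) = 0.15×312 + 1.50×253 = 46.8 + 379.5 = 426.3
ΣP(Period 1)Q(Period 1) = 0.16×312 + 1.55×253 = 49.92 + 392.15 = 442.07
link = 426.3/442.07 = 0.964327
Link Period 2→Period 3:
ΣP(Period 3)Q(Period 2) = 0.16×312 + 1.21×310 = 49.92 + 375.1 = 425.02
ΣP(Period 2)Q(Period 2) = 0.15×312 + 1.50×310 = 46.8 + 465 = 511.8
link = 425.02/511.8 = 0.830442
Chained index = 100 × 0.866902 × 0.964327 × 0.830442 = 69.4230

69.42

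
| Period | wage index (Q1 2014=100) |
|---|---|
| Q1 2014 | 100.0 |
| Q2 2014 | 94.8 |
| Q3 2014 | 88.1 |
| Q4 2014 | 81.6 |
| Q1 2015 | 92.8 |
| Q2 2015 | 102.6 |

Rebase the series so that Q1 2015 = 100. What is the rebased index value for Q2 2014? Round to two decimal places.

102.16

Rebased(Q2 2014) = 94.8 / 92.8 × 100 = 102.1552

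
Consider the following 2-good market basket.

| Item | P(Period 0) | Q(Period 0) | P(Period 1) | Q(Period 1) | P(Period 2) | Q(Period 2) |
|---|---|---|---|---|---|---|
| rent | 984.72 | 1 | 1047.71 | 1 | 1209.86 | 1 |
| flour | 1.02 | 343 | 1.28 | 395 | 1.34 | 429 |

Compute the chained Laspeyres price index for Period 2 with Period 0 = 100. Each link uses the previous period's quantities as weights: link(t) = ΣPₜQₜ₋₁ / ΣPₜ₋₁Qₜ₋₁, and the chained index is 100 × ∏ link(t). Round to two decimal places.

124.73

Link Period 0→Period 1:
ΣP(Period 1)Q(Period 0) = 1047.71×1 + 1.28×343 = 1047.71 + 439.04 = 1486.75
ΣP(Period 0)Q(Period 0) = 984.72×1 + 1.02×343 = 984.72 + 349.86 = 1334.58
link = 1486.75/1334.58 = 1.114021
Link Period 1→Period 2:
ΣP(Period 2)Q(Period 1) = 1209.86×1 + 1.34×395 = 1209.86 + 529.3 = 1739.16
ΣP(Period 1)Q(Period 1) = 1047.71×1 + 1.28×395 = 1047.71 + 505.6 = 1553.31
link = 1739.16/1553.31 = 1.119648
Chained index = 100 × 1.114021 × 1.119648 = 124.7311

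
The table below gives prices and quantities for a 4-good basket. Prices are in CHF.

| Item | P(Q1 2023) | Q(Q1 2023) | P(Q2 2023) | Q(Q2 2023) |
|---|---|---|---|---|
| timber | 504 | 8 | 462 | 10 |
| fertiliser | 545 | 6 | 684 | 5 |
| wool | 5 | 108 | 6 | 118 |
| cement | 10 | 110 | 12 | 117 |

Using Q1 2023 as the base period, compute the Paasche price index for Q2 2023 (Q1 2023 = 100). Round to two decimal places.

106.58

Paasche price index uses current-period quantities as weights.
ΣP(Q2 2023)·Q(Q2 2023) = 462×10 + 684×5 + 6×118 + 12×117 = 4620 + 3420 + 708 + 1404 = 10152
ΣP(Q1 2023)·Q(Q2 2023) = 504×10 + 545×5 + 5×118 + 10×117 = 5040 + 2725 + 590 + 1170 = 9525
Index = 10152 / 9525 × 100 = 106.5827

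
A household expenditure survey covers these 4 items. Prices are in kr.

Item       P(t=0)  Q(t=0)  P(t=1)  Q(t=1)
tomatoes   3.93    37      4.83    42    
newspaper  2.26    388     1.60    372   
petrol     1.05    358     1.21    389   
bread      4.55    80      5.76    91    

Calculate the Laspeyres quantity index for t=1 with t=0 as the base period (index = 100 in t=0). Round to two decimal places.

Laspeyres quantity index uses base-period prices as weights.
ΣP(t=0)·Q(t=1) = 3.93×42 + 2.26×372 + 1.05×389 + 4.55×91 = 165.06 + 840.72 + 408.45 + 414.05 = 1828.28
ΣP(t=0)·Q(t=0) = 3.93×37 + 2.26×388 + 1.05×358 + 4.55×80 = 145.41 + 876.88 + 375.9 + 364 = 1762.19
Index = 1828.28 / 1762.19 × 100 = 103.7504

103.75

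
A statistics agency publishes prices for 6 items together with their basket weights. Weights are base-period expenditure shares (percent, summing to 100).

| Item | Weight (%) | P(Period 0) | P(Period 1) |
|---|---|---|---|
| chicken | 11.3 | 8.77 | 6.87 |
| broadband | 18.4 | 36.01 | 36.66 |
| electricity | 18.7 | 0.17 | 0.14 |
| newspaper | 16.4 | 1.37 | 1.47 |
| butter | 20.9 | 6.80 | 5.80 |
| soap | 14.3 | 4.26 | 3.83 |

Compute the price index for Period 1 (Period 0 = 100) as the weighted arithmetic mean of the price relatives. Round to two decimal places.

91.26

chicken: 11.3 × (6.87/8.77) = 11.3 × 0.783352 = 8.8519
broadband: 18.4 × (36.66/36.01) = 18.4 × 1.018051 = 18.7321
electricity: 18.7 × (0.14/0.17) = 18.7 × 0.823529 = 15.4000
newspaper: 16.4 × (1.47/1.37) = 16.4 × 1.072993 = 17.5971
butter: 20.9 × (5.80/6.80) = 20.9 × 0.852941 = 17.8265
soap: 14.3 × (3.83/4.26) = 14.3 × 0.899061 = 12.8566
Index = Σ wᵢ·(p₁ᵢ/p₀ᵢ) = 8.8519 + 18.7321 + 15.4000 + 17.5971 + 17.8265 + 12.8566 = 91.2641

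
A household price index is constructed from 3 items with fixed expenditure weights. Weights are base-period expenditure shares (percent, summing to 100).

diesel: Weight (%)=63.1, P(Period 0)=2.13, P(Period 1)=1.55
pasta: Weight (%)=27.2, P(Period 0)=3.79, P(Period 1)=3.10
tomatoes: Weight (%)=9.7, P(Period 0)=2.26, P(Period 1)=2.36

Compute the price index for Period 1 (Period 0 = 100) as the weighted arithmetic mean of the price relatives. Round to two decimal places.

78.30

diesel: 63.1 × (1.55/2.13) = 63.1 × 0.727700 = 45.9178
pasta: 27.2 × (3.10/3.79) = 27.2 × 0.817942 = 22.2480
tomatoes: 9.7 × (2.36/2.26) = 9.7 × 1.044248 = 10.1292
Index = Σ wᵢ·(p₁ᵢ/p₀ᵢ) = 45.9178 + 22.2480 + 10.1292 = 78.2951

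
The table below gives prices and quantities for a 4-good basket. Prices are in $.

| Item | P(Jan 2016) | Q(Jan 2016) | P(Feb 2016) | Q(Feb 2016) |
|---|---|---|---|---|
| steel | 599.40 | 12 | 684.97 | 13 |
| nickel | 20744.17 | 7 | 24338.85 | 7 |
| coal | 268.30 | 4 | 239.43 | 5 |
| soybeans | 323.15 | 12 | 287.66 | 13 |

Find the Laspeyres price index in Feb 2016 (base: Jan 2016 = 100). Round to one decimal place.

116.3

Laspeyres price index uses base-period quantities as weights.
ΣP(Feb 2016)·Q(Jan 2016) = 684.97×12 + 24338.85×7 + 239.43×4 + 287.66×12 = 8219.64 + 170371.95 + 957.72 + 3451.92 = 183001.23
ΣP(Jan 2016)·Q(Jan 2016) = 599.40×12 + 20744.17×7 + 268.30×4 + 323.15×12 = 7192.8 + 145209.19 + 1073.2 + 3877.8 = 157352.99
Index = 183001.23 / 157352.99 × 100 = 116.2998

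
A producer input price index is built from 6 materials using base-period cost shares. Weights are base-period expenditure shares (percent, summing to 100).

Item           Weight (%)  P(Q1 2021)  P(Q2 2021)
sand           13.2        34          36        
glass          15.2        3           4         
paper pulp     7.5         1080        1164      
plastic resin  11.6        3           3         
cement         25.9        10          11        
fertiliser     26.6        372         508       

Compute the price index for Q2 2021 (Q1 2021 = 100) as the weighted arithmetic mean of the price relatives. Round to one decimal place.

118.7

sand: 13.2 × (36/34) = 13.2 × 1.058824 = 13.9765
glass: 15.2 × (4/3) = 15.2 × 1.333333 = 20.2667
paper pulp: 7.5 × (1164/1080) = 7.5 × 1.077778 = 8.0833
plastic resin: 11.6 × (3/3) = 11.6 × 1.000000 = 11.6000
cement: 25.9 × (11/10) = 25.9 × 1.100000 = 28.4900
fertiliser: 26.6 × (508/372) = 26.6 × 1.365591 = 36.3247
Index = Σ wᵢ·(p₁ᵢ/p₀ᵢ) = 13.9765 + 20.2667 + 8.0833 + 11.6000 + 28.4900 + 36.3247 = 118.7412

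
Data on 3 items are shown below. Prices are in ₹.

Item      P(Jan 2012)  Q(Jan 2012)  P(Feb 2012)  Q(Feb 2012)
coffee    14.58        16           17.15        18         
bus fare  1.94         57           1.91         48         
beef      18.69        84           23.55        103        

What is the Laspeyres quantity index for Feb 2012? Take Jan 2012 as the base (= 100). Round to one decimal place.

Laspeyres quantity index uses base-period prices as weights.
ΣP(Jan 2012)·Q(Feb 2012) = 14.58×18 + 1.94×48 + 18.69×103 = 262.44 + 93.12 + 1925.07 = 2280.63
ΣP(Jan 2012)·Q(Jan 2012) = 14.58×16 + 1.94×57 + 18.69×84 = 233.28 + 110.58 + 1569.96 = 1913.82
Index = 2280.63 / 1913.82 × 100 = 119.1664

119.2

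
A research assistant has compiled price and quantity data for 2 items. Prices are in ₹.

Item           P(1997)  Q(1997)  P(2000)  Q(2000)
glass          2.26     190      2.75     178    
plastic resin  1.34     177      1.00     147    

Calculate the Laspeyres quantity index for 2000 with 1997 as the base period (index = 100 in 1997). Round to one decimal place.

Laspeyres quantity index uses base-period prices as weights.
ΣP(1997)·Q(2000) = 2.26×178 + 1.34×147 = 402.28 + 196.98 = 599.26
ΣP(1997)·Q(1997) = 2.26×190 + 1.34×177 = 429.4 + 237.18 = 666.58
Index = 599.26 / 666.58 × 100 = 89.9007

89.9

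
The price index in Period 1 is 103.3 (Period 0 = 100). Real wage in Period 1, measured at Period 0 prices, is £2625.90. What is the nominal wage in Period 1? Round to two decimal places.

2712.55

Nominal = Real × (Index/100) = 2625.90 × (103.3/100)
        = 2625.90 × 1.033 = 2712.5547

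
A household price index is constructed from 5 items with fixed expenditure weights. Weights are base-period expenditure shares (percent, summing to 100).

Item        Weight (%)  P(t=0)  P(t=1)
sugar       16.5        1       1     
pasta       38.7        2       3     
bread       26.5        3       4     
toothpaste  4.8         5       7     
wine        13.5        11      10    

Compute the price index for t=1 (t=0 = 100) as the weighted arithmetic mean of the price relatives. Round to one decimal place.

sugar: 16.5 × (1/1) = 16.5 × 1.000000 = 16.5000
pasta: 38.7 × (3/2) = 38.7 × 1.500000 = 58.0500
bread: 26.5 × (4/3) = 26.5 × 1.333333 = 35.3333
toothpaste: 4.8 × (7/5) = 4.8 × 1.400000 = 6.7200
wine: 13.5 × (10/11) = 13.5 × 0.909091 = 12.2727
Index = Σ wᵢ·(p₁ᵢ/p₀ᵢ) = 16.5000 + 58.0500 + 35.3333 + 6.7200 + 12.2727 = 128.8761

128.9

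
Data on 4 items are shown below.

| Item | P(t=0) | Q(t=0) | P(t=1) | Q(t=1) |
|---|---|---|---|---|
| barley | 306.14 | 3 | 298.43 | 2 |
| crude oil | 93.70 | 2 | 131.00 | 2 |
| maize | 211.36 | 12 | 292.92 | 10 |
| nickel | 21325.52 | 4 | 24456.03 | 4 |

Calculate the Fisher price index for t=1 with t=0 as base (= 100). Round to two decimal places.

115.21

Laspeyres component (base-period weights):
ΣP(t=1)Q(t=0) = 298.43×3 + 131.00×2 + 292.92×12 + 24456.03×4 = 895.29 + 262 + 3515.04 + 97824.12 = 102496.45
ΣP(t=0)Q(t=0) = 306.14×3 + 93.70×2 + 211.36×12 + 21325.52×4 = 918.42 + 187.4 + 2536.32 + 85302.08 = 88944.22
L = 102496.45 / 88944.22 × 100 = 115.2368
Paasche component (current-period weights):
ΣP(t=1)Q(t=1) = 298.43×2 + 131.00×2 + 292.92×10 + 24456.03×4 = 596.86 + 262 + 2929.2 + 97824.12 = 101612.18
ΣP(t=0)Q(t=1) = 306.14×2 + 93.70×2 + 211.36×10 + 21325.52×4 = 612.28 + 187.4 + 2113.6 + 85302.08 = 88215.36
P = 101612.18 / 88215.36 × 100 = 115.1865
Fisher = √(L × P) = √(115.2368 × 115.1865) = 115.2116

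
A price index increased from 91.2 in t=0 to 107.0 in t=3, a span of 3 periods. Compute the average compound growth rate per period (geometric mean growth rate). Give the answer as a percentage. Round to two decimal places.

5.47%

Growth factor = (107.0/91.2)^(1/3) = (1.173246)^(1/3) = 1.054702
Growth rate = 1.054702 − 1 = 0.054702 = 5.4702%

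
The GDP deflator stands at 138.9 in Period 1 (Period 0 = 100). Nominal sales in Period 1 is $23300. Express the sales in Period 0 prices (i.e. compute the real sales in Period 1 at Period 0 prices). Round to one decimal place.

16774.7

Real = Nominal ÷ (Index/100) = 23300 ÷ (138.9/100)
     = 23300 ÷ 1.389 = 16774.6580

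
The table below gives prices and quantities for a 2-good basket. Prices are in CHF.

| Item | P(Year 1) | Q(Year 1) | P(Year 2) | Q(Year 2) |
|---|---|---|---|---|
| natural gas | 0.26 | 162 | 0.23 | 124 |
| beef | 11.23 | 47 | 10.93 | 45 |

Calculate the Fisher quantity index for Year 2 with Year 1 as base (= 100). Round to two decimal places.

94.39

Laspeyres component (base-period weights):
ΣP(Year 1)Q(Year 2) = 0.26×124 + 11.23×45 = 32.24 + 505.35 = 537.59
ΣP(Year 1)Q(Year 1) = 0.26×162 + 11.23×47 = 42.12 + 527.81 = 569.93
L = 537.59 / 569.93 × 100 = 94.3256
Paasche component (current-period weights):
ΣP(Year 2)Q(Year 2) = 0.23×124 + 10.93×45 = 28.52 + 491.85 = 520.37
ΣP(Year 2)Q(Year 1) = 0.23×162 + 10.93×47 = 37.26 + 513.71 = 550.97
P = 520.37 / 550.97 × 100 = 94.4462
Fisher = √(L × P) = √(94.3256 × 94.4462) = 94.3859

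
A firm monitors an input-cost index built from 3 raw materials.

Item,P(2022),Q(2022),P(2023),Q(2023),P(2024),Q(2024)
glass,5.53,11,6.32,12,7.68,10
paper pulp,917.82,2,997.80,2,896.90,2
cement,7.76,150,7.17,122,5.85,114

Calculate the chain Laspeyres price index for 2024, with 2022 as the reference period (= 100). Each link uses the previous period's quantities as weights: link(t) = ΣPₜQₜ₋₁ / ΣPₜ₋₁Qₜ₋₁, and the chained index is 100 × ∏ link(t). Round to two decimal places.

Link 2022→2023:
ΣP(2023)Q(2022) = 6.32×11 + 997.80×2 + 7.17×150 = 69.52 + 1995.6 + 1075.5 = 3140.62
ΣP(2022)Q(2022) = 5.53×11 + 917.82×2 + 7.76×150 = 60.83 + 1835.64 + 1164 = 3060.47
link = 3140.62/3060.47 = 1.026189
Link 2023→2024:
ΣP(2024)Q(2023) = 7.68×12 + 896.90×2 + 5.85×122 = 92.16 + 1793.8 + 713.7 = 2599.66
ΣP(2023)Q(2023) = 6.32×12 + 997.80×2 + 7.17×122 = 75.84 + 1995.6 + 874.74 = 2946.18
link = 2599.66/2946.18 = 0.882383
Chained index = 100 × 1.026189 × 0.882383 = 90.5492

90.55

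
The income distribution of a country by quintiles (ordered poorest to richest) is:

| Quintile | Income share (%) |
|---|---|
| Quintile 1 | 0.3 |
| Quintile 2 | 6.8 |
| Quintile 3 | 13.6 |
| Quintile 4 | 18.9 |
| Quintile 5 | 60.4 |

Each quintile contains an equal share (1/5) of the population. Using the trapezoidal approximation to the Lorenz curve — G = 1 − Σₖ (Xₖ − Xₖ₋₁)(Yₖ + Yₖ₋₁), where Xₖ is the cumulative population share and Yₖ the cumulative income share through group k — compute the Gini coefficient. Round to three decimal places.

Cumulative income shares Yₖ: 0.0030, 0.0710, 0.2070, 0.3960, 1.0000
Σ (Xₖ−Xₖ₋₁)(Yₖ+Yₖ₋₁) = (1/5)(0.0030+0.0000) + (1/5)(0.0710+0.0030) + (1/5)(0.2070+0.0710) + (1/5)(0.3960+0.2070) + (1/5)(1.0000+0.3960)
  = 0.0006 + 0.0148 + 0.0556 + 0.1206 + 0.2792 = 0.4708
G = 1 − 0.4708 = 0.5292

0.529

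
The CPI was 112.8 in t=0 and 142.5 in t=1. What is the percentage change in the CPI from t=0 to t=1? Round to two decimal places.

Change = (142.5 − 112.8) / 112.8 × 100
       = 29.7 / 112.8 × 100 = 26.3298%

26.33%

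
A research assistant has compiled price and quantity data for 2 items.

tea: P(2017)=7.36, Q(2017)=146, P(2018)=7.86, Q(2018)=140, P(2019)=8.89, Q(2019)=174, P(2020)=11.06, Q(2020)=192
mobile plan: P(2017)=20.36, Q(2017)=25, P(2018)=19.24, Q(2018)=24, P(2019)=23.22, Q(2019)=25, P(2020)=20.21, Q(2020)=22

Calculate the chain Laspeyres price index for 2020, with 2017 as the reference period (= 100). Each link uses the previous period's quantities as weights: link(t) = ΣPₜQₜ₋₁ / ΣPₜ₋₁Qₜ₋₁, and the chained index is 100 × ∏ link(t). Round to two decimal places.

Link 2017→2018:
ΣP(2018)Q(2017) = 7.86×146 + 19.24×25 = 1147.56 + 481 = 1628.56
ΣP(2017)Q(2017) = 7.36×146 + 20.36×25 = 1074.56 + 509 = 1583.56
link = 1628.56/1583.56 = 1.028417
Link 2018→2019:
ΣP(2019)Q(2018) = 8.89×140 + 23.22×24 = 1244.6 + 557.28 = 1801.88
ΣP(2018)Q(2018) = 7.86×140 + 19.24×24 = 1100.4 + 461.76 = 1562.16
link = 1801.88/1562.16 = 1.153454
Link 2019→2020:
ΣP(2020)Q(2019) = 11.06×174 + 20.21×25 = 1924.44 + 505.25 = 2429.69
ΣP(2019)Q(2019) = 8.89×174 + 23.22×25 = 1546.86 + 580.5 = 2127.36
link = 2429.69/2127.36 = 1.142115
Chained index = 100 × 1.028417 × 1.153454 × 1.142115 = 135.4813

135.48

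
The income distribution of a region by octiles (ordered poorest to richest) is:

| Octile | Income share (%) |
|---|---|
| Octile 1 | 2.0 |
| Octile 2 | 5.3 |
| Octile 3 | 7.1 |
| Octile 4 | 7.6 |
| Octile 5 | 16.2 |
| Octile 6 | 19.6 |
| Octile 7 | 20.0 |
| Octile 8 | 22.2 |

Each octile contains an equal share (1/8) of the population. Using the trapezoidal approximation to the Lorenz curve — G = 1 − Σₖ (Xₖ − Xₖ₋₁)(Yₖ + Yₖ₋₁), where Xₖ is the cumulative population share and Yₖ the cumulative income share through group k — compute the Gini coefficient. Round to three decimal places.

0.326

Cumulative income shares Yₖ: 0.0200, 0.0730, 0.1440, 0.2200, 0.3820, 0.5780, 0.7780, 1.0000
Σ (Xₖ−Xₖ₋₁)(Yₖ+Yₖ₋₁) = (1/8)(0.0200+0.0000) + (1/8)(0.0730+0.0200) + (1/8)(0.1440+0.0730) + (1/8)(0.2200+0.1440) + (1/8)(0.3820+0.2200) + (1/8)(0.5780+0.3820) + (1/8)(0.7780+0.5780) + (1/8)(1.0000+0.7780)
  = 0.0025 + 0.0116 + 0.0271 + 0.0455 + 0.0752 + 0.1200 + 0.1695 + 0.2223 = 0.6738
G = 1 − 0.6738 = 0.3262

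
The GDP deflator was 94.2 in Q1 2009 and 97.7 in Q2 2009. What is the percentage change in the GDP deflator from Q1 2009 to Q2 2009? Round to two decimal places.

Change = (97.7 − 94.2) / 94.2 × 100
       = 3.5 / 94.2 × 100 = 3.7155%

3.72%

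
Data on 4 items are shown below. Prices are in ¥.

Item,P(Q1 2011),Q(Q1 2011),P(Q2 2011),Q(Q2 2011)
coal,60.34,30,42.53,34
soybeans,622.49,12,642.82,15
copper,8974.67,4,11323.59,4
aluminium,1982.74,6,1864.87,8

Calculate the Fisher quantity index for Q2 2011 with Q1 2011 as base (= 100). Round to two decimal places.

109.77

Laspeyres component (base-period weights):
ΣP(Q1 2011)Q(Q2 2011) = 60.34×34 + 622.49×15 + 8974.67×4 + 1982.74×8 = 2051.56 + 9337.35 + 35898.68 + 15861.92 = 63149.51
ΣP(Q1 2011)Q(Q1 2011) = 60.34×30 + 622.49×12 + 8974.67×4 + 1982.74×6 = 1810.2 + 7469.88 + 35898.68 + 11896.44 = 57075.2
L = 63149.51 / 57075.2 × 100 = 110.6426
Paasche component (current-period weights):
ΣP(Q2 2011)Q(Q2 2011) = 42.53×34 + 642.82×15 + 11323.59×4 + 1864.87×8 = 1446.02 + 9642.3 + 45294.36 + 14918.96 = 71301.64
ΣP(Q2 2011)Q(Q1 2011) = 42.53×30 + 642.82×12 + 11323.59×4 + 1864.87×6 = 1275.9 + 7713.84 + 45294.36 + 11189.22 = 65473.32
P = 71301.64 / 65473.32 × 100 = 108.9018
Fisher = √(L × P) = √(110.6426 × 108.9018) = 109.7688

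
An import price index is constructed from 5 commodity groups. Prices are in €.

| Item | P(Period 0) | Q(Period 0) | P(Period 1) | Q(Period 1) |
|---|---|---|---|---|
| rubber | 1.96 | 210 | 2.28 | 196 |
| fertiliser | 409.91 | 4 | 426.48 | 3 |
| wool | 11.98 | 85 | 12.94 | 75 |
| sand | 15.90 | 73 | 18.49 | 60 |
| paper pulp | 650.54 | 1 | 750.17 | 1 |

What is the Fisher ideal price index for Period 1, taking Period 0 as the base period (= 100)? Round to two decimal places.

Laspeyres component (base-period weights):
ΣP(Period 1)Q(Period 0) = 2.28×210 + 426.48×4 + 12.94×85 + 18.49×73 + 750.17×1 = 478.8 + 1705.92 + 1099.9 + 1349.77 + 750.17 = 5384.56
ΣP(Period 0)Q(Period 0) = 1.96×210 + 409.91×4 + 11.98×85 + 15.90×73 + 650.54×1 = 411.6 + 1639.64 + 1018.3 + 1160.7 + 650.54 = 4880.78
L = 5384.56 / 4880.78 × 100 = 110.3217
Paasche component (current-period weights):
ΣP(Period 1)Q(Period 1) = 2.28×196 + 426.48×3 + 12.94×75 + 18.49×60 + 750.17×1 = 446.88 + 1279.44 + 970.5 + 1109.4 + 750.17 = 4556.39
ΣP(Period 0)Q(Period 1) = 1.96×196 + 409.91×3 + 11.98×75 + 15.90×60 + 650.54×1 = 384.16 + 1229.73 + 898.5 + 954 + 650.54 = 4116.93
P = 4556.39 / 4116.93 × 100 = 110.6745
Fisher = √(L × P) = √(110.3217 × 110.6745) = 110.4979

110.50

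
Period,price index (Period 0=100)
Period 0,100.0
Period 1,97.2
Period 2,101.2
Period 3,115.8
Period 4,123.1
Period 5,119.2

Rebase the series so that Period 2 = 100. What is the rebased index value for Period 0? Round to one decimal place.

98.8

Rebased(Period 0) = 100.0 / 101.2 × 100 = 98.8142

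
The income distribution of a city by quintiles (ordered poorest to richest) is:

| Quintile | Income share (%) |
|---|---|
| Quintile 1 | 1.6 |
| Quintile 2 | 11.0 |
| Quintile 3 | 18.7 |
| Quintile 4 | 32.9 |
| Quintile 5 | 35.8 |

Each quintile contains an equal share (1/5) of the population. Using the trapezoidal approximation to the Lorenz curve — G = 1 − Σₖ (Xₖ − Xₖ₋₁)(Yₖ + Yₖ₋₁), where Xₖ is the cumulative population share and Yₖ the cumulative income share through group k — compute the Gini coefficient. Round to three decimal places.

0.361

Cumulative income shares Yₖ: 0.0160, 0.1260, 0.3130, 0.6420, 1.0000
Σ (Xₖ−Xₖ₋₁)(Yₖ+Yₖ₋₁) = (1/5)(0.0160+0.0000) + (1/5)(0.1260+0.0160) + (1/5)(0.3130+0.1260) + (1/5)(0.6420+0.3130) + (1/5)(1.0000+0.6420)
  = 0.0032 + 0.0284 + 0.0878 + 0.1910 + 0.3284 = 0.6388
G = 1 − 0.6388 = 0.3612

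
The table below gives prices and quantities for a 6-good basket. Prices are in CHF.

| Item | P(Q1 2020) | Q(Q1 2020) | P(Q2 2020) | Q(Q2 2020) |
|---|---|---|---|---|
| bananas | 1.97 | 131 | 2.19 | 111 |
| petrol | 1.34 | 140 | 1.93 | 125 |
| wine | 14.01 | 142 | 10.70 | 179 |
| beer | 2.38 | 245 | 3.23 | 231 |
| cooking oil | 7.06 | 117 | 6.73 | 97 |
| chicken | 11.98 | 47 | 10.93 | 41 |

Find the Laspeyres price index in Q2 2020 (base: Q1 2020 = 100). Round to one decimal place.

Laspeyres price index uses base-period quantities as weights.
ΣP(Q2 2020)·Q(Q1 2020) = 2.19×131 + 1.93×140 + 10.70×142 + 3.23×245 + 6.73×117 + 10.93×47 = 286.89 + 270.2 + 1519.4 + 791.35 + 787.41 + 513.71 = 4168.96
ΣP(Q1 2020)·Q(Q1 2020) = 1.97×131 + 1.34×140 + 14.01×142 + 2.38×245 + 7.06×117 + 11.98×47 = 258.07 + 187.6 + 1989.42 + 583.1 + 826.02 + 563.06 = 4407.27
Index = 4168.96 / 4407.27 × 100 = 94.5928

94.6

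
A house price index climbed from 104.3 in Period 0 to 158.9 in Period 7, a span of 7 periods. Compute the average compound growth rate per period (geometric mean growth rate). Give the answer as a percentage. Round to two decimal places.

6.20%

Growth factor = (158.9/104.3)^(1/7) = (1.523490)^(1/7) = 1.061989
Growth rate = 1.061989 − 1 = 0.061989 = 6.1989%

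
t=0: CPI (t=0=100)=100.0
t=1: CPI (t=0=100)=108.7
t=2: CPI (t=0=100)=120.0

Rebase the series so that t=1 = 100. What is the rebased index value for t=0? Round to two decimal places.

Rebased(t=0) = 100.0 / 108.7 × 100 = 91.9963

92.00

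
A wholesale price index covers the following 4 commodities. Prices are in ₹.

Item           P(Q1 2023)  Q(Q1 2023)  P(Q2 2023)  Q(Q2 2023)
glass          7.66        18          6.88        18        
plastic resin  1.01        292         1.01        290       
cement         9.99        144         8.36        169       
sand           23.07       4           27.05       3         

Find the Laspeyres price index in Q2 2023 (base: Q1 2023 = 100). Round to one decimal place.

Laspeyres price index uses base-period quantities as weights.
ΣP(Q2 2023)·Q(Q1 2023) = 6.88×18 + 1.01×292 + 8.36×144 + 27.05×4 = 123.84 + 294.92 + 1203.84 + 108.2 = 1730.8
ΣP(Q1 2023)·Q(Q1 2023) = 7.66×18 + 1.01×292 + 9.99×144 + 23.07×4 = 137.88 + 294.92 + 1438.56 + 92.28 = 1963.64
Index = 1730.8 / 1963.64 × 100 = 88.1424

88.1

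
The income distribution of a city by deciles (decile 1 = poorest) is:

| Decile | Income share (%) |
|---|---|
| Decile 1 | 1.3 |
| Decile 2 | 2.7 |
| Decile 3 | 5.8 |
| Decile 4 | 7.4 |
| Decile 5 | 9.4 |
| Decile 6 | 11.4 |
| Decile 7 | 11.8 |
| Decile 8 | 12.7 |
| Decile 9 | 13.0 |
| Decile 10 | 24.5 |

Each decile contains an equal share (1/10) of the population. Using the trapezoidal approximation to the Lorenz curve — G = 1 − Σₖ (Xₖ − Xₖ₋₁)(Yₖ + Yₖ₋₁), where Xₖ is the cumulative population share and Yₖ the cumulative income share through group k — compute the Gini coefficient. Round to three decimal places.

Cumulative income shares Yₖ: 0.0130, 0.0400, 0.0980, 0.1720, 0.2660, 0.3800, 0.4980, 0.6250, 0.7550, 1.0000
Σ (Xₖ−Xₖ₋₁)(Yₖ+Yₖ₋₁) = (1/10)(0.0130+0.0000) + (1/10)(0.0400+0.0130) + (1/10)(0.0980+0.0400) + (1/10)(0.1720+0.0980) + (1/10)(0.2660+0.1720) + (1/10)(0.3800+0.2660) + (1/10)(0.4980+0.3800) + (1/10)(0.6250+0.4980) + (1/10)(0.7550+0.6250) + (1/10)(1.0000+0.7550)
  = 0.0013 + 0.0053 + 0.0138 + 0.0270 + 0.0438 + 0.0646 + 0.0878 + 0.1123 + 0.1380 + 0.1755 = 0.6694
G = 1 − 0.6694 = 0.3306

0.331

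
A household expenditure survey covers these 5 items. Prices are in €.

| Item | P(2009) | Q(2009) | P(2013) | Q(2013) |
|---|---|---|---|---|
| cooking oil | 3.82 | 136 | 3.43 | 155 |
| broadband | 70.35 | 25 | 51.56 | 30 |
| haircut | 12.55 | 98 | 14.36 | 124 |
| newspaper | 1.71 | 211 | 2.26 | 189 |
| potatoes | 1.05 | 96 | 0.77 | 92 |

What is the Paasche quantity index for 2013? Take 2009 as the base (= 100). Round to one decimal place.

Paasche quantity index uses current-period prices as weights.
ΣP(2013)·Q(2013) = 3.43×155 + 51.56×30 + 14.36×124 + 2.26×189 + 0.77×92 = 531.65 + 1546.8 + 1780.64 + 427.14 + 70.84 = 4357.07
ΣP(2013)·Q(2009) = 3.43×136 + 51.56×25 + 14.36×98 + 2.26×211 + 0.77×96 = 466.48 + 1289 + 1407.28 + 476.86 + 73.92 = 3713.54
Index = 4357.07 / 3713.54 × 100 = 117.3293

117.3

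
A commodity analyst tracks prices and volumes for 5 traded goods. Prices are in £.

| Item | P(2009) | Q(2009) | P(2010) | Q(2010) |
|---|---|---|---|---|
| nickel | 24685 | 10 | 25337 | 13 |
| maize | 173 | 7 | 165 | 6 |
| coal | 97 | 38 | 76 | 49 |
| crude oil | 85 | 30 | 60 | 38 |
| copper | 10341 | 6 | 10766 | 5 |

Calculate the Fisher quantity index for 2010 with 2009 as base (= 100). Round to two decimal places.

Laspeyres component (base-period weights):
ΣP(2009)Q(2010) = 24685×13 + 173×6 + 97×49 + 85×38 + 10341×5 = 320905 + 1038 + 4753 + 3230 + 51705 = 381631
ΣP(2009)Q(2009) = 24685×10 + 173×7 + 97×38 + 85×30 + 10341×6 = 246850 + 1211 + 3686 + 2550 + 62046 = 316343
L = 381631 / 316343 × 100 = 120.6384
Paasche component (current-period weights):
ΣP(2010)Q(2010) = 25337×13 + 165×6 + 76×49 + 60×38 + 10766×5 = 329381 + 990 + 3724 + 2280 + 53830 = 390205
ΣP(2010)Q(2009) = 25337×10 + 165×7 + 76×38 + 60×30 + 10766×6 = 253370 + 1155 + 2888 + 1800 + 64596 = 323809
P = 390205 / 323809 × 100 = 120.5047
Fisher = √(L × P) = √(120.6384 × 120.5047) = 120.5715

120.57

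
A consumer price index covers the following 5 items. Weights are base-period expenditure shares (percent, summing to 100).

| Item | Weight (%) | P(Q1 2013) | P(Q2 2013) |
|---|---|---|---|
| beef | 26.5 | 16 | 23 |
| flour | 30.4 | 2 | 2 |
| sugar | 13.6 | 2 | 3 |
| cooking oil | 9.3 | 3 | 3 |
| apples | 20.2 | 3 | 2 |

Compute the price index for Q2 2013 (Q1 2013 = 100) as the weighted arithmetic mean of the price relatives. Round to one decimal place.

111.7

beef: 26.5 × (23/16) = 26.5 × 1.437500 = 38.0938
flour: 30.4 × (2/2) = 30.4 × 1.000000 = 30.4000
sugar: 13.6 × (3/2) = 13.6 × 1.500000 = 20.4000
cooking oil: 9.3 × (3/3) = 9.3 × 1.000000 = 9.3000
apples: 20.2 × (2/3) = 20.2 × 0.666667 = 13.4667
Index = Σ wᵢ·(p₁ᵢ/p₀ᵢ) = 38.0938 + 30.4000 + 20.4000 + 9.3000 + 13.4667 = 111.6604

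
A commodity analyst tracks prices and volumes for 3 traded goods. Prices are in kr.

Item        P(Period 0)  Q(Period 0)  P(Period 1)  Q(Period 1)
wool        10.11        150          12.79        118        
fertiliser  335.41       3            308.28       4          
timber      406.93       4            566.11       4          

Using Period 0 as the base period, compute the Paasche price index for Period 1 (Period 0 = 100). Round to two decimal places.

120.29

Paasche price index uses current-period quantities as weights.
ΣP(Period 1)·Q(Period 1) = 12.79×118 + 308.28×4 + 566.11×4 = 1509.22 + 1233.12 + 2264.44 = 5006.78
ΣP(Period 0)·Q(Period 1) = 10.11×118 + 335.41×4 + 406.93×4 = 1192.98 + 1341.64 + 1627.72 = 4162.34
Index = 5006.78 / 4162.34 × 100 = 120.2876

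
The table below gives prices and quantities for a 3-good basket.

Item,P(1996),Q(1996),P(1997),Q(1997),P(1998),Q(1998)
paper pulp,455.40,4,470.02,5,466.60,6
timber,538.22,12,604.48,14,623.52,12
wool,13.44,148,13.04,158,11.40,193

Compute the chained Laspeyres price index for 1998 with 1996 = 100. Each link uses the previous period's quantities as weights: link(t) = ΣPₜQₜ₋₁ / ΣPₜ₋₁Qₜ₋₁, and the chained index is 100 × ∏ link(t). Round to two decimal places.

Link 1996→1997:
ΣP(1997)Q(1996) = 470.02×4 + 604.48×12 + 13.04×148 = 1880.08 + 7253.76 + 1929.92 = 11063.76
ΣP(1996)Q(1996) = 455.40×4 + 538.22×12 + 13.44×148 = 1821.6 + 6458.64 + 1989.12 = 10269.36
link = 11063.76/10269.36 = 1.077356
Link 1997→1998:
ΣP(1998)Q(1997) = 466.60×5 + 623.52×14 + 11.40×158 = 2333 + 8729.28 + 1801.2 = 12863.48
ΣP(1997)Q(1997) = 470.02×5 + 604.48×14 + 13.04×158 = 2350.1 + 8462.72 + 2060.32 = 12873.14
link = 12863.48/12873.14 = 0.999250
Chained index = 100 × 1.077356 × 0.999250 = 107.6548

107.65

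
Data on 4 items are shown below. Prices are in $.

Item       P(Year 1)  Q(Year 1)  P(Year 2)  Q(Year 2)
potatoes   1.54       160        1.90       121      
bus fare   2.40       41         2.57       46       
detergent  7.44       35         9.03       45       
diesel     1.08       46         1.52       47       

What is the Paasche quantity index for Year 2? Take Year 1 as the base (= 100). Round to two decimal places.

103.84

Paasche quantity index uses current-period prices as weights.
ΣP(Year 2)·Q(Year 2) = 1.90×121 + 2.57×46 + 9.03×45 + 1.52×47 = 229.9 + 118.22 + 406.35 + 71.44 = 825.91
ΣP(Year 2)·Q(Year 1) = 1.90×160 + 2.57×41 + 9.03×35 + 1.52×46 = 304 + 105.37 + 316.05 + 69.92 = 795.34
Index = 825.91 / 795.34 × 100 = 103.8436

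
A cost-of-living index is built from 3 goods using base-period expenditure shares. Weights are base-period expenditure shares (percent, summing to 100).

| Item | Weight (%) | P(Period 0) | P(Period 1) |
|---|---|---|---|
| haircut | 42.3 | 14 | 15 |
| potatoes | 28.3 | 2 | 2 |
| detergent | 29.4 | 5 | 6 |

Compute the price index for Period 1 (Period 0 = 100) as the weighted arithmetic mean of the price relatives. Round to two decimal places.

108.90

haircut: 42.3 × (15/14) = 42.3 × 1.071429 = 45.3214
potatoes: 28.3 × (2/2) = 28.3 × 1.000000 = 28.3000
detergent: 29.4 × (6/5) = 29.4 × 1.200000 = 35.2800
Index = Σ wᵢ·(p₁ᵢ/p₀ᵢ) = 45.3214 + 28.3000 + 35.2800 = 108.9014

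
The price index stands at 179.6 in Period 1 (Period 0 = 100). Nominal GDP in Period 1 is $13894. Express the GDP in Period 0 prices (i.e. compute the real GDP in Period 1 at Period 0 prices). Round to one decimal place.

7736.1

Real = Nominal ÷ (Index/100) = 13894 ÷ (179.6/100)
     = 13894 ÷ 1.796 = 7736.0802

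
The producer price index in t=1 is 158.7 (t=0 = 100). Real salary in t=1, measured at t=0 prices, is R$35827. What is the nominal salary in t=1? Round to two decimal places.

Nominal = Real × (Index/100) = 35827 × (158.7/100)
        = 35827 × 1.587 = 56857.4490

56857.45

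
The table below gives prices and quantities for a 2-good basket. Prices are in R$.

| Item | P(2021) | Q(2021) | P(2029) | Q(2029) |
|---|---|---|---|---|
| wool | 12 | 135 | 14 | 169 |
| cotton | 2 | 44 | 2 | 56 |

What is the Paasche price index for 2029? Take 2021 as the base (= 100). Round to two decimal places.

115.79

Paasche price index uses current-period quantities as weights.
ΣP(2029)·Q(2029) = 14×169 + 2×56 = 2366 + 112 = 2478
ΣP(2021)·Q(2029) = 12×169 + 2×56 = 2028 + 112 = 2140
Index = 2478 / 2140 × 100 = 115.7944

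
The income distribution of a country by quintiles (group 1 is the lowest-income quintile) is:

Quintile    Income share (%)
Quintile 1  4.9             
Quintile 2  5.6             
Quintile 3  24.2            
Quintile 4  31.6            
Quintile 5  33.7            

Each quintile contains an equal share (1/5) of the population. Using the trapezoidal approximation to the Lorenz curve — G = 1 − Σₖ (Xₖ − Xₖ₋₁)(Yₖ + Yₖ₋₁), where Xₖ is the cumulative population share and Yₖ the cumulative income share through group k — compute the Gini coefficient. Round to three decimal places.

0.334

Cumulative income shares Yₖ: 0.0490, 0.1050, 0.3470, 0.6630, 1.0000
Σ (Xₖ−Xₖ₋₁)(Yₖ+Yₖ₋₁) = (1/5)(0.0490+0.0000) + (1/5)(0.1050+0.0490) + (1/5)(0.3470+0.1050) + (1/5)(0.6630+0.3470) + (1/5)(1.0000+0.6630)
  = 0.0098 + 0.0308 + 0.0904 + 0.2020 + 0.3326 = 0.6656
G = 1 − 0.6656 = 0.3344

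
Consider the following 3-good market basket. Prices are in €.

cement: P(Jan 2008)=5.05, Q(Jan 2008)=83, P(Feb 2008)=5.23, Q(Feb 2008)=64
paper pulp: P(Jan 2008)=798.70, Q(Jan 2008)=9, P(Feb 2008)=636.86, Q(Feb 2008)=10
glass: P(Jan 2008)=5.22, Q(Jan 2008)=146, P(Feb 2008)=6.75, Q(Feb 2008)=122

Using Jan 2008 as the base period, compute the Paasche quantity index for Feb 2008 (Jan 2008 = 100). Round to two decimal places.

105.25

Paasche quantity index uses current-period prices as weights.
ΣP(Feb 2008)·Q(Feb 2008) = 5.23×64 + 636.86×10 + 6.75×122 = 334.72 + 6368.6 + 823.5 = 7526.82
ΣP(Feb 2008)·Q(Jan 2008) = 5.23×83 + 636.86×9 + 6.75×146 = 434.09 + 5731.74 + 985.5 = 7151.33
Index = 7526.82 / 7151.33 × 100 = 105.2506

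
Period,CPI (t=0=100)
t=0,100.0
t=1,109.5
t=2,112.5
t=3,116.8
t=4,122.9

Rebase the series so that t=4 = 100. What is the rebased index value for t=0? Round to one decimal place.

81.4

Rebased(t=0) = 100.0 / 122.9 × 100 = 81.3670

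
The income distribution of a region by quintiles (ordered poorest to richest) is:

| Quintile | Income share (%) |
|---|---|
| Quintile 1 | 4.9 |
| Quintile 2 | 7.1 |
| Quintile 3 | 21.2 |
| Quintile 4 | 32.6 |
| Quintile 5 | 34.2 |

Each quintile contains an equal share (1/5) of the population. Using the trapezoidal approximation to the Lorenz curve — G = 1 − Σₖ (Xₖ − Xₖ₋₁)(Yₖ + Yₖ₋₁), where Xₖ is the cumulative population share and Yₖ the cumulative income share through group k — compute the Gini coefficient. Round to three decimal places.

0.336

Cumulative income shares Yₖ: 0.0490, 0.1200, 0.3320, 0.6580, 1.0000
Σ (Xₖ−Xₖ₋₁)(Yₖ+Yₖ₋₁) = (1/5)(0.0490+0.0000) + (1/5)(0.1200+0.0490) + (1/5)(0.3320+0.1200) + (1/5)(0.6580+0.3320) + (1/5)(1.0000+0.6580)
  = 0.0098 + 0.0338 + 0.0904 + 0.1980 + 0.3316 = 0.6636
G = 1 − 0.6636 = 0.3364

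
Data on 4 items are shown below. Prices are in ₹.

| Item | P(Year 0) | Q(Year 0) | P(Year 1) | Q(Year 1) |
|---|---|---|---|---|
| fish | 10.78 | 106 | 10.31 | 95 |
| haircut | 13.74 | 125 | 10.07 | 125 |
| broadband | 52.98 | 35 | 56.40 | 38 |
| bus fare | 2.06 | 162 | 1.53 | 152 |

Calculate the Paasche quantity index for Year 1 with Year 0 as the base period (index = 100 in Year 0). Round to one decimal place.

Paasche quantity index uses current-period prices as weights.
ΣP(Year 1)·Q(Year 1) = 10.31×95 + 10.07×125 + 56.40×38 + 1.53×152 = 979.45 + 1258.75 + 2143.2 + 232.56 = 4613.96
ΣP(Year 1)·Q(Year 0) = 10.31×106 + 10.07×125 + 56.40×35 + 1.53×162 = 1092.86 + 1258.75 + 1974 + 247.86 = 4573.47
Index = 4613.96 / 4573.47 × 100 = 100.8853

100.9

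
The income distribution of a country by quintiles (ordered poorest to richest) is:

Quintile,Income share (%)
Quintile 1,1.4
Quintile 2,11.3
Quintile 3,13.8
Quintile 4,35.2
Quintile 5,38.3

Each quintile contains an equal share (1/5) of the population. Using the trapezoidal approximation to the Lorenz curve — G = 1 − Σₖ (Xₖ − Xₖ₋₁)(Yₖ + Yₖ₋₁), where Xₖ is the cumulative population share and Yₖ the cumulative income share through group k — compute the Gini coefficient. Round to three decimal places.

Cumulative income shares Yₖ: 0.0140, 0.1270, 0.2650, 0.6170, 1.0000
Σ (Xₖ−Xₖ₋₁)(Yₖ+Yₖ₋₁) = (1/5)(0.0140+0.0000) + (1/5)(0.1270+0.0140) + (1/5)(0.2650+0.1270) + (1/5)(0.6170+0.2650) + (1/5)(1.0000+0.6170)
  = 0.0028 + 0.0282 + 0.0784 + 0.1764 + 0.3234 = 0.6092
G = 1 − 0.6092 = 0.3908

0.391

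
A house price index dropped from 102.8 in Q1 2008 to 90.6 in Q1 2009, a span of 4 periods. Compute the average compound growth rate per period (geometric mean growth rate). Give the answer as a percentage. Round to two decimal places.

-3.11%

Growth factor = (90.6/102.8)^(1/4) = (0.881323)^(1/4) = 0.968911
Growth rate = 0.968911 − 1 = -0.031089 = -3.1089%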